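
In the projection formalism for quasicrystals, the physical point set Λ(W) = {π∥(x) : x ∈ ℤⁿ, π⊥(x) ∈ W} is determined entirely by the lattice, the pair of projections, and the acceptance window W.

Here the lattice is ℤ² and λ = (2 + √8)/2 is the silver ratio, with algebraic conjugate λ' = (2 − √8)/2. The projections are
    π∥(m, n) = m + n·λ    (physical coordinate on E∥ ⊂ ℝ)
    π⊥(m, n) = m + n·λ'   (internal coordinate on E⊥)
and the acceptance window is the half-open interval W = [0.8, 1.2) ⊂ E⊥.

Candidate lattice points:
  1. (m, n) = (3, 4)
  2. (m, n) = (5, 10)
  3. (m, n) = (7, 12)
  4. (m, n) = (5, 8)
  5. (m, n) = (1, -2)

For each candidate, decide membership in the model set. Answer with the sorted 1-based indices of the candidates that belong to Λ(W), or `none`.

Numerically λ ≈ 2.41421 and λ' = −1/λ ≈ -0.41421.
[1] lift (3,4): star map gives 1.34315; window check 0.8 ≤ 1.34315 < 1.2 is false → out
[2] lift (5,10): star map gives 0.85786; window check 0.8 ≤ 0.85786 < 1.2 is true → IN Λ
[3] lift (7,12): star map gives 2.02944; window check 0.8 ≤ 2.02944 < 1.2 is false → out
[4] lift (5,8): star map gives 1.68629; window check 0.8 ≤ 1.68629 < 1.2 is false → out
[5] lift (1,-2): star map gives 1.82843; window check 0.8 ≤ 1.82843 < 1.2 is false → out

2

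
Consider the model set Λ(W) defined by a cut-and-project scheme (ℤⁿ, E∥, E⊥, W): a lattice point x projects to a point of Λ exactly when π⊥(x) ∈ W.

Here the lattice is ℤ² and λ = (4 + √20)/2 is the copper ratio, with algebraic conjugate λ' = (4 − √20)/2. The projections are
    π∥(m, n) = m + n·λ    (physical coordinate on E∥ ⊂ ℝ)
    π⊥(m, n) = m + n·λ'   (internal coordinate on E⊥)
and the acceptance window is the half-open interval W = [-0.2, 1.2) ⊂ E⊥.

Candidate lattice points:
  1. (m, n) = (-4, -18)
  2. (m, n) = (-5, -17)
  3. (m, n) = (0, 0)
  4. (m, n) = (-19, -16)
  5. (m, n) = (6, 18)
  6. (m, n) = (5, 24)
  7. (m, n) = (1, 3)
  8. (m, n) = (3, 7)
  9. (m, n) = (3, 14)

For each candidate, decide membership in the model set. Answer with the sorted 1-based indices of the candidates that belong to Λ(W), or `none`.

λ' = (4−√20)/2 ≈ -0.236068.
candidate 1: (m,n)=(-4,-18) → π∥ = -4-18·λ ≈ -80.249224, π⊥ = -4-18·λ' ≈ 0.249224 ∈ [-0.2, 1.2) ⇒ IN Λ
candidate 2: (m,n)=(-5,-17) → π∥ = -5-17·λ ≈ -77.013156, π⊥ = -5-17·λ' ≈ -0.986844 ∉ [-0.2, 1.2) ⇒ out
candidate 3: (m,n)=(0,0) → π∥ = 0+0·λ ≈ 0.000000, π⊥ = 0+0·λ' ≈ 0.000000 ∈ [-0.2, 1.2) ⇒ IN Λ
candidate 4: (m,n)=(-19,-16) → π∥ = -19-16·λ ≈ -86.777088, π⊥ = -19-16·λ' ≈ -15.222912 ∉ [-0.2, 1.2) ⇒ out
candidate 5: (m,n)=(6,18) → π∥ = 6+18·λ ≈ 82.249224, π⊥ = 6+18·λ' ≈ 1.750776 ∉ [-0.2, 1.2) ⇒ out
candidate 6: (m,n)=(5,24) → π∥ = 5+24·λ ≈ 106.665631, π⊥ = 5+24·λ' ≈ -0.665631 ∉ [-0.2, 1.2) ⇒ out
candidate 7: (m,n)=(1,3) → π∥ = 1+3·λ ≈ 13.708204, π⊥ = 1+3·λ' ≈ 0.291796 ∈ [-0.2, 1.2) ⇒ IN Λ
candidate 8: (m,n)=(3,7) → π∥ = 3+7·λ ≈ 32.652476, π⊥ = 3+7·λ' ≈ 1.347524 ∉ [-0.2, 1.2) ⇒ out
candidate 9: (m,n)=(3,14) → π∥ = 3+14·λ ≈ 62.304952, π⊥ = 3+14·λ' ≈ -0.304952 ∉ [-0.2, 1.2) ⇒ out

1, 3, 7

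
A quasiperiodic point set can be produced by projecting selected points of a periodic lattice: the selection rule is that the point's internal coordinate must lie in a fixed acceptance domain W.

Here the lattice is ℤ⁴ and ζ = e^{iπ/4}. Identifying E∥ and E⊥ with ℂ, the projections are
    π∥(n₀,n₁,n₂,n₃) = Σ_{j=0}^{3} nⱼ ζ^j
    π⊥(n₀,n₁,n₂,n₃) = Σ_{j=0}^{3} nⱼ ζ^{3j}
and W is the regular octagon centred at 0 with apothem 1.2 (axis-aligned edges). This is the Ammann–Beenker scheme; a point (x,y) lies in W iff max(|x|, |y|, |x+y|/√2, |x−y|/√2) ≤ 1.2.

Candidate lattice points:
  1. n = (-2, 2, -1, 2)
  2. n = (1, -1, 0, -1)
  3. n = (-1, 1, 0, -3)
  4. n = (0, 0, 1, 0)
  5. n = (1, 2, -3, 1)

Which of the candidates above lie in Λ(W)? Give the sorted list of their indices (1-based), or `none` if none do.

4

π⊥(n) = n₀ + n₁ζ³ + n₂ζ⁶ + n₃ζ⁹ where ζ = e^{iπ/4}.
candidate 1: n = (-2, 2, -1, 2) → π⊥ ≈ (-2.0000, +3.8284); max(|x|,|y|,|x±y|/√2) = 4.1213 > 1.2 ⇒ ∉ W
candidate 2: n = (1, -1, 0, -1) → π⊥ ≈ (+1.0000, -1.4142); max(|x|,|y|,|x±y|/√2) = 1.7071 > 1.2 ⇒ ∉ W
candidate 3: n = (-1, 1, 0, -3) → π⊥ ≈ (-3.8284, -1.4142); max(|x|,|y|,|x±y|/√2) = 3.8284 > 1.2 ⇒ ∉ W
candidate 4: n = (0, 0, 1, 0) → π⊥ ≈ (+0.0000, -1.0000); max(|x|,|y|,|x±y|/√2) = 1.0000 ≤ 1.2 ⇒ ∈ W
candidate 5: n = (1, 2, -3, 1) → π⊥ ≈ (+0.2929, +5.1213); max(|x|,|y|,|x±y|/√2) = 5.1213 > 1.2 ⇒ ∉ W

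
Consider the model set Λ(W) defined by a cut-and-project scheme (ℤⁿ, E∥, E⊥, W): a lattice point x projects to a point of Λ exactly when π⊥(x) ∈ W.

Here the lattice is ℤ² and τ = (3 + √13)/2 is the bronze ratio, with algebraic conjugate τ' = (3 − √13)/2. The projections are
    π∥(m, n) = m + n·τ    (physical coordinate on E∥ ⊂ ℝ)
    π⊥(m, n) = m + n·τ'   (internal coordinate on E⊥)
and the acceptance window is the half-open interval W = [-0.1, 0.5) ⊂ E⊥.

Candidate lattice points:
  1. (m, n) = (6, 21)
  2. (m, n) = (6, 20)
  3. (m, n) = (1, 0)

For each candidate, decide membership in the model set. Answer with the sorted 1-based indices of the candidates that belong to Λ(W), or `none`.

τ' = (3−√13)/2 ≈ -0.30278.
#1 (6,21): internal coord 6 + (21)·τ' = -0.35829; -0.35829 ∉ [-0.1, 0.5) → out
#2 (6,20): internal coord 6 + (20)·τ' = -0.05551; -0.05551 ∈ [-0.1, 0.5) → IN Λ
#3 (1,0): internal coord 1 + (0)·τ' = +1.00000; +1.00000 ∉ [-0.1, 0.5) → out

2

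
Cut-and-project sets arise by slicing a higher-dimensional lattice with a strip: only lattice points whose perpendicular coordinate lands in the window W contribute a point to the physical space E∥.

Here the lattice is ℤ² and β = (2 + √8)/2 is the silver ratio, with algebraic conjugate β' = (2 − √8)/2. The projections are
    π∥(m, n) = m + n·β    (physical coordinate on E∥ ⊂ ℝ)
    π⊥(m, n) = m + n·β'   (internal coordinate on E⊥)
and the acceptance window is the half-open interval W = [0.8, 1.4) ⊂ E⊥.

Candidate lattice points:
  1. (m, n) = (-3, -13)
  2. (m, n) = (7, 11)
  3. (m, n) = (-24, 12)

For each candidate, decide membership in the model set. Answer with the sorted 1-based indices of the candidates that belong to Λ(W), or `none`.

β' = (2−√8)/2 ≈ -0.414214.
#1 (-3,-13): internal coord -3 + (-13)·β' = +2.384776; +2.384776 ∉ [0.8, 1.4) → out
#2 (7,11): internal coord 7 + (11)·β' = +2.443651; +2.443651 ∉ [0.8, 1.4) → out
#3 (-24,12): internal coord -24 + (12)·β' = -28.970563; -28.970563 ∉ [0.8, 1.4) → out

none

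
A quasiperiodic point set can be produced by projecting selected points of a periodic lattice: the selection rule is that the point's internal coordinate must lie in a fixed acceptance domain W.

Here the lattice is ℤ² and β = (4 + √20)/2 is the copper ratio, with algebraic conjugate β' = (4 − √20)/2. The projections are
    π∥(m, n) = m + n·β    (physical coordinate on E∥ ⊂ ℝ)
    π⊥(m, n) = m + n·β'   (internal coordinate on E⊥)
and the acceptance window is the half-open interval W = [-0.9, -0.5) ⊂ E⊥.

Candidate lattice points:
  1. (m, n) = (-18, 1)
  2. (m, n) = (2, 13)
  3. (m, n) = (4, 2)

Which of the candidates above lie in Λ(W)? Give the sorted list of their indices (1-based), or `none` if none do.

none

β' = (4−√20)/2 ≈ -0.23607.
[1] lift (-18,1): star map gives -18.23607; window check -0.9 ≤ -18.23607 < -0.5 is false → out
[2] lift (2,13): star map gives -1.06888; window check -0.9 ≤ -1.06888 < -0.5 is false → out
[3] lift (4,2): star map gives 3.52786; window check -0.9 ≤ 3.52786 < -0.5 is false → out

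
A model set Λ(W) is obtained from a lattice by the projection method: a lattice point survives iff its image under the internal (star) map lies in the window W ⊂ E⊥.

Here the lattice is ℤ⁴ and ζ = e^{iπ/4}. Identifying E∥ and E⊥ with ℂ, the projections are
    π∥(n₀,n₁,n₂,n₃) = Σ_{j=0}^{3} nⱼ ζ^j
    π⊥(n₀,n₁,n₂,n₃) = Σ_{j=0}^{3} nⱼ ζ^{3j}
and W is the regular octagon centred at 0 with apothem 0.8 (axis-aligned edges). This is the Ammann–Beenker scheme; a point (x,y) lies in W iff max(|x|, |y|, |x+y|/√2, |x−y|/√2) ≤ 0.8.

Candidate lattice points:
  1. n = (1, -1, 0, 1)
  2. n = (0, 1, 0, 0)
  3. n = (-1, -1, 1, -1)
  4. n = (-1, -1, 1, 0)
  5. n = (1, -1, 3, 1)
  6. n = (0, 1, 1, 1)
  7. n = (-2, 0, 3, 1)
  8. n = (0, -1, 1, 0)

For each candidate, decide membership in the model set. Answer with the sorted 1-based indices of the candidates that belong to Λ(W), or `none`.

6

π⊥(n) = n₀ + n₁ζ³ + n₂ζ⁶ + n₃ζ⁹ where ζ = e^{iπ/4}.
candidate 1: n = (1, -1, 0, 1) → π⊥ ≈ (+2.414214, +0.000000); max(|x|,|y|,|x±y|/√2) = 2.414214 > 0.8 ⇒ ∉ W
candidate 2: n = (0, 1, 0, 0) → π⊥ ≈ (-0.707107, +0.707107); max(|x|,|y|,|x±y|/√2) = 1.000000 > 0.8 ⇒ ∉ W
candidate 3: n = (-1, -1, 1, -1) → π⊥ ≈ (-1.000000, -2.414214); max(|x|,|y|,|x±y|/√2) = 2.414214 > 0.8 ⇒ ∉ W
candidate 4: n = (-1, -1, 1, 0) → π⊥ ≈ (-0.292893, -1.707107); max(|x|,|y|,|x±y|/√2) = 1.707107 > 0.8 ⇒ ∉ W
candidate 5: n = (1, -1, 3, 1) → π⊥ ≈ (+2.414214, -3.000000); max(|x|,|y|,|x±y|/√2) = 3.828427 > 0.8 ⇒ ∉ W
candidate 6: n = (0, 1, 1, 1) → π⊥ ≈ (+0.000000, +0.414214); max(|x|,|y|,|x±y|/√2) = 0.414214 ≤ 0.8 ⇒ ∈ W
candidate 7: n = (-2, 0, 3, 1) → π⊥ ≈ (-1.292893, -2.292893); max(|x|,|y|,|x±y|/√2) = 2.535534 > 0.8 ⇒ ∉ W
candidate 8: n = (0, -1, 1, 0) → π⊥ ≈ (+0.707107, -1.707107); max(|x|,|y|,|x±y|/√2) = 1.707107 > 0.8 ⇒ ∉ W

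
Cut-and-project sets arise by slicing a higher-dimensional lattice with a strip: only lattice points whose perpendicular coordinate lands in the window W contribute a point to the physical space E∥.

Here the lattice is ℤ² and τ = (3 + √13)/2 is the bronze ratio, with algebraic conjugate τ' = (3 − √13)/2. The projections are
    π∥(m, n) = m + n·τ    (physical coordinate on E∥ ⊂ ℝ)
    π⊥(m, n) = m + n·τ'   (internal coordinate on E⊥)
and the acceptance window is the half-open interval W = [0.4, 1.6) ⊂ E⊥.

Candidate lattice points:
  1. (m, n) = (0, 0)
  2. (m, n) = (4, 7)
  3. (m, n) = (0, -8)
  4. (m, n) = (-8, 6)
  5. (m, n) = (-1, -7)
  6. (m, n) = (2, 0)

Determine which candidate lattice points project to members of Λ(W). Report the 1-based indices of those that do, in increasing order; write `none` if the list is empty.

τ' = (3−√13)/2 ≈ -0.30278.
#1 (0,0): internal coord 0 + (0)·τ' = +0.00000; +0.00000 ∉ [0.4, 1.6) → out
#2 (4,7): internal coord 4 + (7)·τ' = +1.88057; +1.88057 ∉ [0.4, 1.6) → out
#3 (0,-8): internal coord 0 + (-8)·τ' = +2.42221; +2.42221 ∉ [0.4, 1.6) → out
#4 (-8,6): internal coord -8 + (6)·τ' = -9.81665; -9.81665 ∉ [0.4, 1.6) → out
#5 (-1,-7): internal coord -1 + (-7)·τ' = +1.11943; +1.11943 ∈ [0.4, 1.6) → IN Λ
#6 (2,0): internal coord 2 + (0)·τ' = +2.00000; +2.00000 ∉ [0.4, 1.6) → out

5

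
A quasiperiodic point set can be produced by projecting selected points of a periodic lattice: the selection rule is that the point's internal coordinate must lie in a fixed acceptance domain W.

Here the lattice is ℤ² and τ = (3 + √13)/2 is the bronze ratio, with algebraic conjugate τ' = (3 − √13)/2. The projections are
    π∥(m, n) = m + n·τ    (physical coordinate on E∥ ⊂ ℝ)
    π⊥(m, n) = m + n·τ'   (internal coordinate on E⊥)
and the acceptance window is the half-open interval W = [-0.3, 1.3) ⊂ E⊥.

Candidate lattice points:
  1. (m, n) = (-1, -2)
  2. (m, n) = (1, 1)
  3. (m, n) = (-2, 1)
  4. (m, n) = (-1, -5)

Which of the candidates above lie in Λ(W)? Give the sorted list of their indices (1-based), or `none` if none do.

2, 4

Numerically τ ≈ 3.3028 and τ' = −1/τ ≈ -0.3028.
candidate 1: (m,n)=(-1,-2) → π∥ = -1-2·τ ≈ -7.6056, π⊥ = -1-2·τ' ≈ -0.3944 ∉ [-0.3, 1.3) ⇒ out
candidate 2: (m,n)=(1,1) → π∥ = 1+1·τ ≈ 4.3028, π⊥ = 1+1·τ' ≈ 0.6972 ∈ [-0.3, 1.3) ⇒ IN Λ
candidate 3: (m,n)=(-2,1) → π∥ = -2+1·τ ≈ 1.3028, π⊥ = -2+1·τ' ≈ -2.3028 ∉ [-0.3, 1.3) ⇒ out
candidate 4: (m,n)=(-1,-5) → π∥ = -1-5·τ ≈ -17.5139, π⊥ = -1-5·τ' ≈ 0.5139 ∈ [-0.3, 1.3) ⇒ IN Λ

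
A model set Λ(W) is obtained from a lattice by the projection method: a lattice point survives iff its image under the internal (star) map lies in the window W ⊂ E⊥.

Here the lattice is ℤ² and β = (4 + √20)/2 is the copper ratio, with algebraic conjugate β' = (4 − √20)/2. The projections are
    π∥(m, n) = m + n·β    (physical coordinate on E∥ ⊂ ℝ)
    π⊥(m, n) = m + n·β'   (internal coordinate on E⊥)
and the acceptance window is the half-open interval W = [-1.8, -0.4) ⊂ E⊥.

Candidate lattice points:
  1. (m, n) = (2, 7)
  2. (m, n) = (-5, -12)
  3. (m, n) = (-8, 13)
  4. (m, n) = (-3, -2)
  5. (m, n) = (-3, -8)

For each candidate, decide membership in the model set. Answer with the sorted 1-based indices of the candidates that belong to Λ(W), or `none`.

5

β' = (4−√20)/2 ≈ -0.2361.
[1] lift (2,7): star map gives 0.3475; window check -1.8 ≤ 0.3475 < -0.4 is false → out
[2] lift (-5,-12): star map gives -2.1672; window check -1.8 ≤ -2.1672 < -0.4 is false → out
[3] lift (-8,13): star map gives -11.0689; window check -1.8 ≤ -11.0689 < -0.4 is false → out
[4] lift (-3,-2): star map gives -2.5279; window check -1.8 ≤ -2.5279 < -0.4 is false → out
[5] lift (-3,-8): star map gives -1.1115; window check -1.8 ≤ -1.1115 < -0.4 is true → IN Λ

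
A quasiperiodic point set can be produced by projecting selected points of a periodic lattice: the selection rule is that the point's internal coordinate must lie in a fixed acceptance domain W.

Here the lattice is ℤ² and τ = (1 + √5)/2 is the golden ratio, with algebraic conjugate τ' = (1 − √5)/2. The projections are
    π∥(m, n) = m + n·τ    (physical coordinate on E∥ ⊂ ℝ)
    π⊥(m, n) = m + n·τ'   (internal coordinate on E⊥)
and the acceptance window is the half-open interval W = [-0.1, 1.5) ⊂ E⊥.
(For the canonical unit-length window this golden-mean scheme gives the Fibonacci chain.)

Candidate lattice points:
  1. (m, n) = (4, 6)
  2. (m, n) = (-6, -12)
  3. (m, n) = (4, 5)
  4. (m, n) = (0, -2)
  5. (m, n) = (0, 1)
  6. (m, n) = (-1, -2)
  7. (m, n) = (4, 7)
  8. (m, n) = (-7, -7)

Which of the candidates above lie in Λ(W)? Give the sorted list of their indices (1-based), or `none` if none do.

1, 2, 3, 4, 6

Compute τ' = (1−√5)/2 = -0.618034, so π⊥(m,n) = m -0.618034·n.
candidate 1: (m,n)=(4,6) → π∥ = 4+6·τ ≈ 13.708204, π⊥ = 4+6·τ' ≈ 0.291796 ∈ [-0.1, 1.5) ⇒ IN Λ
candidate 2: (m,n)=(-6,-12) → π∥ = -6-12·τ ≈ -25.416408, π⊥ = -6-12·τ' ≈ 1.416408 ∈ [-0.1, 1.5) ⇒ IN Λ
candidate 3: (m,n)=(4,5) → π∥ = 4+5·τ ≈ 12.090170, π⊥ = 4+5·τ' ≈ 0.909830 ∈ [-0.1, 1.5) ⇒ IN Λ
candidate 4: (m,n)=(0,-2) → π∥ = 0-2·τ ≈ -3.236068, π⊥ = 0-2·τ' ≈ 1.236068 ∈ [-0.1, 1.5) ⇒ IN Λ
candidate 5: (m,n)=(0,1) → π∥ = 0+1·τ ≈ 1.618034, π⊥ = 0+1·τ' ≈ -0.618034 ∉ [-0.1, 1.5) ⇒ out
candidate 6: (m,n)=(-1,-2) → π∥ = -1-2·τ ≈ -4.236068, π⊥ = -1-2·τ' ≈ 0.236068 ∈ [-0.1, 1.5) ⇒ IN Λ
candidate 7: (m,n)=(4,7) → π∥ = 4+7·τ ≈ 15.326238, π⊥ = 4+7·τ' ≈ -0.326238 ∉ [-0.1, 1.5) ⇒ out
candidate 8: (m,n)=(-7,-7) → π∥ = -7-7·τ ≈ -18.326238, π⊥ = -7-7·τ' ≈ -2.673762 ∉ [-0.1, 1.5) ⇒ out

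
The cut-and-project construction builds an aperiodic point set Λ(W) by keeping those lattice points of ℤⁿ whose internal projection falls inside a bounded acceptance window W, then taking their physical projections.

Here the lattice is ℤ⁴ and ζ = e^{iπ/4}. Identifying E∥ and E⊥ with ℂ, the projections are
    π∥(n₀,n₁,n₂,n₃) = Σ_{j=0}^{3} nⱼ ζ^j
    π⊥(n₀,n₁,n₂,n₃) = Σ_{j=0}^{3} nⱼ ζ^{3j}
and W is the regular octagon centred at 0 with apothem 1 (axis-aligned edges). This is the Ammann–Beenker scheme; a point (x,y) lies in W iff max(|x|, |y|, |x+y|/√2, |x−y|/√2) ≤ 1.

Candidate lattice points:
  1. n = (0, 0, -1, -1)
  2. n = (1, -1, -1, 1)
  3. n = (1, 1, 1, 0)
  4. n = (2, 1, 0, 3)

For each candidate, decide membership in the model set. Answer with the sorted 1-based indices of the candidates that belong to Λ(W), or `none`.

With ζ = e^{iπ/4} the internal vectors are ζ^0,ζ^3,ζ^6,ζ^9.
candidate 1: n = (0, 0, -1, -1) → π⊥ ≈ (-0.707107, +0.292893); max(|x|,|y|,|x±y|/√2) = 0.707107 ≤ 1 ⇒ ∈ W
candidate 2: n = (1, -1, -1, 1) → π⊥ ≈ (+2.414214, +1.000000); max(|x|,|y|,|x±y|/√2) = 2.414214 > 1 ⇒ ∉ W
candidate 3: n = (1, 1, 1, 0) → π⊥ ≈ (+0.292893, -0.292893); max(|x|,|y|,|x±y|/√2) = 0.414214 ≤ 1 ⇒ ∈ W
candidate 4: n = (2, 1, 0, 3) → π⊥ ≈ (+3.414214, +2.828427); max(|x|,|y|,|x±y|/√2) = 4.414214 > 1 ⇒ ∉ W

1, 3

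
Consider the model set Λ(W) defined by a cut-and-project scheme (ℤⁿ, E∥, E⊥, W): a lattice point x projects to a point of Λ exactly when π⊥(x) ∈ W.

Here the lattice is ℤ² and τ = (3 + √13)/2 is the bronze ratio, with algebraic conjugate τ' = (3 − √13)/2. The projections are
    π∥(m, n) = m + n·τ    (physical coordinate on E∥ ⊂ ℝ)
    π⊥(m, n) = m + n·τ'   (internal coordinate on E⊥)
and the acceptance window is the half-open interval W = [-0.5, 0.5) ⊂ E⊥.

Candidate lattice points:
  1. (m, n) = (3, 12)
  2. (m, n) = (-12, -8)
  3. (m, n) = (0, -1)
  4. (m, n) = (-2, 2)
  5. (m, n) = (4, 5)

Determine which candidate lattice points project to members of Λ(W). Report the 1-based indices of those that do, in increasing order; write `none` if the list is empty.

τ' = (3−√13)/2 ≈ -0.30278.
[1] lift (3,12): star map gives -0.63331; window check -0.5 ≤ -0.63331 < 0.5 is false → out
[2] lift (-12,-8): star map gives -9.57779; window check -0.5 ≤ -9.57779 < 0.5 is false → out
[3] lift (0,-1): star map gives 0.30278; window check -0.5 ≤ 0.30278 < 0.5 is true → IN Λ
[4] lift (-2,2): star map gives -2.60555; window check -0.5 ≤ -2.60555 < 0.5 is false → out
[5] lift (4,5): star map gives 2.48612; window check -0.5 ≤ 2.48612 < 0.5 is false → out

3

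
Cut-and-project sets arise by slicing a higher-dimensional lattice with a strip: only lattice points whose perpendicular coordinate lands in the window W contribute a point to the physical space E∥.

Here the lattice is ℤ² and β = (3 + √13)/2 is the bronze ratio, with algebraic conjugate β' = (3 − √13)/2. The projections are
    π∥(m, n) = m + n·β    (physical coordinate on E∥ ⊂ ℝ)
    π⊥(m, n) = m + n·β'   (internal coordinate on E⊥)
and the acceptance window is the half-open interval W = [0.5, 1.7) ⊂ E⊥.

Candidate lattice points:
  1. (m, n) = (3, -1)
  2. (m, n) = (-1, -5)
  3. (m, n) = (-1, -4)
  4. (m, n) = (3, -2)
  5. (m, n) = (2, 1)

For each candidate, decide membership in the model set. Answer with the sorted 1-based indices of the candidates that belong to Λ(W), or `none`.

2, 5

Compute β' = (3−√13)/2 = -0.3028, so π⊥(m,n) = m -0.3028·n.
candidate 1: (m,n)=(3,-1) → π∥ = 3-1·β ≈ -0.3028, π⊥ = 3-1·β' ≈ 3.3028 ∉ [0.5, 1.7) ⇒ out
candidate 2: (m,n)=(-1,-5) → π∥ = -1-5·β ≈ -17.5139, π⊥ = -1-5·β' ≈ 0.5139 ∈ [0.5, 1.7) ⇒ IN Λ
candidate 3: (m,n)=(-1,-4) → π∥ = -1-4·β ≈ -14.2111, π⊥ = -1-4·β' ≈ 0.2111 ∉ [0.5, 1.7) ⇒ out
candidate 4: (m,n)=(3,-2) → π∥ = 3-2·β ≈ -3.6056, π⊥ = 3-2·β' ≈ 3.6056 ∉ [0.5, 1.7) ⇒ out
candidate 5: (m,n)=(2,1) → π∥ = 2+1·β ≈ 5.3028, π⊥ = 2+1·β' ≈ 1.6972 ∈ [0.5, 1.7) ⇒ IN Λ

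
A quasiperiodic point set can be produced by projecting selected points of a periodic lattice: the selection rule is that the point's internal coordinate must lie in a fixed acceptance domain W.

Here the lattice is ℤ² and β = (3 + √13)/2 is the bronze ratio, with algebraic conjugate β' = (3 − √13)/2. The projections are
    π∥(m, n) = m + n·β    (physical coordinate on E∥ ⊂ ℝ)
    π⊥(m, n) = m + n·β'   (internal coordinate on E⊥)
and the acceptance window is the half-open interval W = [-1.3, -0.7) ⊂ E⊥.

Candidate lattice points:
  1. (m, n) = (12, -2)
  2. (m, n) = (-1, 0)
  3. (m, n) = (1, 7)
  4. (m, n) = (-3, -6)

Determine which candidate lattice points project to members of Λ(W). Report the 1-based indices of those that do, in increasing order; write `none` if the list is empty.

Compute β' = (3−√13)/2 = -0.3028, so π⊥(m,n) = m -0.3028·n.
candidate 1: (m,n)=(12,-2) → π∥ = 12-2·β ≈ 5.3944, π⊥ = 12-2·β' ≈ 12.6056 ∉ [-1.3, -0.7) ⇒ out
candidate 2: (m,n)=(-1,0) → π∥ = -1+0·β ≈ -1.0000, π⊥ = -1+0·β' ≈ -1.0000 ∈ [-1.3, -0.7) ⇒ IN Λ
candidate 3: (m,n)=(1,7) → π∥ = 1+7·β ≈ 24.1194, π⊥ = 1+7·β' ≈ -1.1194 ∈ [-1.3, -0.7) ⇒ IN Λ
candidate 4: (m,n)=(-3,-6) → π∥ = -3-6·β ≈ -22.8167, π⊥ = -3-6·β' ≈ -1.1833 ∈ [-1.3, -0.7) ⇒ IN Λ

2, 3, 4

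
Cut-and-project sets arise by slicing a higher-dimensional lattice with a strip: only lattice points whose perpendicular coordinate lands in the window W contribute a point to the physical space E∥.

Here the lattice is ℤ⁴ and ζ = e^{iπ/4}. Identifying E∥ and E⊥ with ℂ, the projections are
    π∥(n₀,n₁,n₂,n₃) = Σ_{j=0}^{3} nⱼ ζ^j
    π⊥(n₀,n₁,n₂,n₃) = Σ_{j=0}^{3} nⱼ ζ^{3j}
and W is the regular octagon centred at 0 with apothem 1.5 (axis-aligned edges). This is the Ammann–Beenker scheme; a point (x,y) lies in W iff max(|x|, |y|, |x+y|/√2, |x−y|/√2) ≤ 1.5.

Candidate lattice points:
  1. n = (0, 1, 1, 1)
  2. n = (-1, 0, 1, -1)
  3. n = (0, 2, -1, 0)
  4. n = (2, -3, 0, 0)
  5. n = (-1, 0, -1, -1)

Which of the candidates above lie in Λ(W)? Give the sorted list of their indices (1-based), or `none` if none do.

1

π⊥(n) = n₀ + n₁ζ³ + n₂ζ⁶ + n₃ζ⁹ where ζ = e^{iπ/4}.
#1 (0, 1, 1, 1): internal (0.000000, 0.414214); octagon support 0.414214 vs apothem 1.5 → ∈ W
#2 (-1, 0, 1, -1): internal (-1.707107, -1.707107); octagon support 2.414214 vs apothem 1.5 → ∉ W
#3 (0, 2, -1, 0): internal (-1.414214, 2.414214); octagon support 2.707107 vs apothem 1.5 → ∉ W
#4 (2, -3, 0, 0): internal (4.121320, -2.121320); octagon support 4.414214 vs apothem 1.5 → ∉ W
#5 (-1, 0, -1, -1): internal (-1.707107, 0.292893); octagon support 1.707107 vs apothem 1.5 → ∉ W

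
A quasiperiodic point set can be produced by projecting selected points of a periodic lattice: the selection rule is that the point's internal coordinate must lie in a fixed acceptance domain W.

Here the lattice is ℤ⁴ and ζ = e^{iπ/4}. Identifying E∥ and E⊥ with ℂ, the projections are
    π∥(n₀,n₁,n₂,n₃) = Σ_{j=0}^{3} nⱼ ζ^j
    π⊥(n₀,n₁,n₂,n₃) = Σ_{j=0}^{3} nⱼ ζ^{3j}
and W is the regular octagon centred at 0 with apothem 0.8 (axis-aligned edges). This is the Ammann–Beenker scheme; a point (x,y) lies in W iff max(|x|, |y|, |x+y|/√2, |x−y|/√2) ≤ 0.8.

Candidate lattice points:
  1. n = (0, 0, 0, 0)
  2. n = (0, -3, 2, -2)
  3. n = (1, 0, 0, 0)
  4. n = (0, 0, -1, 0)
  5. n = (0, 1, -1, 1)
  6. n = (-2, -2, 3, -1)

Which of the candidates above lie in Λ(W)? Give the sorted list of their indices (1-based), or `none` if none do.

1

π⊥(n) = n₀ + n₁ζ³ + n₂ζ⁶ + n₃ζ⁹ where ζ = e^{iπ/4}.
#1 (0, 0, 0, 0): internal (0.0000, 0.0000); octagon support 0.0000 vs apothem 0.8 → ∈ W
#2 (0, -3, 2, -2): internal (0.7071, -5.5355); octagon support 5.5355 vs apothem 0.8 → ∉ W
#3 (1, 0, 0, 0): internal (1.0000, 0.0000); octagon support 1.0000 vs apothem 0.8 → ∉ W
#4 (0, 0, -1, 0): internal (0.0000, 1.0000); octagon support 1.0000 vs apothem 0.8 → ∉ W
#5 (0, 1, -1, 1): internal (0.0000, 2.4142); octagon support 2.4142 vs apothem 0.8 → ∉ W
#6 (-2, -2, 3, -1): internal (-1.2929, -5.1213); octagon support 5.1213 vs apothem 0.8 → ∉ W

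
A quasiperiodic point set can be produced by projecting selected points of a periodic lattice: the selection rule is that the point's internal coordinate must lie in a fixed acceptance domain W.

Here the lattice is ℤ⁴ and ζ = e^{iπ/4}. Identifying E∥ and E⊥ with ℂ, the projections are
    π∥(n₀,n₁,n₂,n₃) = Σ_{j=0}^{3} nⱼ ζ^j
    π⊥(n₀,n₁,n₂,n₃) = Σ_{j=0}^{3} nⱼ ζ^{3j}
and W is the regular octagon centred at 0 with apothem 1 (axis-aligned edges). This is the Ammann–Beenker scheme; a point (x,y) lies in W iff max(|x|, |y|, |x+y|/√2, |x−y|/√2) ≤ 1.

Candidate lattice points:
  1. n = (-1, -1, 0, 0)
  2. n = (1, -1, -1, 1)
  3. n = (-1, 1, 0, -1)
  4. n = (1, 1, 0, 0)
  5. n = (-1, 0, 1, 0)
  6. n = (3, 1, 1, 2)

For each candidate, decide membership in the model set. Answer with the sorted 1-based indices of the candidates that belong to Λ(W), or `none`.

1, 4

With ζ = e^{iπ/4} the internal vectors are ζ^0,ζ^3,ζ^6,ζ^9.
#1 (-1, -1, 0, 0): internal (-0.29289, -0.70711); octagon support 0.70711 vs apothem 1 → ∈ W
#2 (1, -1, -1, 1): internal (2.41421, 1.00000); octagon support 2.41421 vs apothem 1 → ∉ W
#3 (-1, 1, 0, -1): internal (-2.41421, 0.00000); octagon support 2.41421 vs apothem 1 → ∉ W
#4 (1, 1, 0, 0): internal (0.29289, 0.70711); octagon support 0.70711 vs apothem 1 → ∈ W
#5 (-1, 0, 1, 0): internal (-1.00000, -1.00000); octagon support 1.41421 vs apothem 1 → ∉ W
#6 (3, 1, 1, 2): internal (3.70711, 1.12132); octagon support 3.70711 vs apothem 1 → ∉ W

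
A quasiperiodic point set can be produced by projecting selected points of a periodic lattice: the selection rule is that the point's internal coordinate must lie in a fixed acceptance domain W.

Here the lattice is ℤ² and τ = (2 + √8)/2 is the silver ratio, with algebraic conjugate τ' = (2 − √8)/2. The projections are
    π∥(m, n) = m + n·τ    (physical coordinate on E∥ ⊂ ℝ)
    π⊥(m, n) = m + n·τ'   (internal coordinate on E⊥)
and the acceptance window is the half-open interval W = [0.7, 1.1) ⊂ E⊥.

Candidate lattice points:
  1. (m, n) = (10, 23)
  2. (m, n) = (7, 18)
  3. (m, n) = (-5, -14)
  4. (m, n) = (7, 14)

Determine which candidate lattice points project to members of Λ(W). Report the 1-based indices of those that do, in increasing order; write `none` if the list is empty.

3

Numerically τ ≈ 2.4142 and τ' = −1/τ ≈ -0.4142.
#1 (10,23): internal coord 10 + (23)·τ' = +0.4731; +0.4731 ∉ [0.7, 1.1) → out
#2 (7,18): internal coord 7 + (18)·τ' = -0.4558; -0.4558 ∉ [0.7, 1.1) → out
#3 (-5,-14): internal coord -5 + (-14)·τ' = +0.7990; +0.7990 ∈ [0.7, 1.1) → IN Λ
#4 (7,14): internal coord 7 + (14)·τ' = +1.2010; +1.2010 ∉ [0.7, 1.1) → out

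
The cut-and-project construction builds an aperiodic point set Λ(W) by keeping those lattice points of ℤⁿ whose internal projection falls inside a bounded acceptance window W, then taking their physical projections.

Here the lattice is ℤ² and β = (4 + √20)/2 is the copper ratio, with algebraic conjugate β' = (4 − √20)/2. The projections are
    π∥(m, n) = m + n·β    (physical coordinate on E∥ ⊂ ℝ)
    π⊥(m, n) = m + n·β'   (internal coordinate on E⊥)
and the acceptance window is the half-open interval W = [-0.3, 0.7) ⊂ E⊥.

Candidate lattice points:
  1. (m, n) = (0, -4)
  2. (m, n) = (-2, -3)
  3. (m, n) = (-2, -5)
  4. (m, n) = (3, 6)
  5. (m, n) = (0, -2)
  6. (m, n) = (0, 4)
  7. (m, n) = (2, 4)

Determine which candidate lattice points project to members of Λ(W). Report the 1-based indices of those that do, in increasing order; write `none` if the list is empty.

Compute β' = (4−√20)/2 = -0.2361, so π⊥(m,n) = m -0.2361·n.
[1] lift (0,-4): star map gives 0.9443; window check -0.3 ≤ 0.9443 < 0.7 is false → out
[2] lift (-2,-3): star map gives -1.2918; window check -0.3 ≤ -1.2918 < 0.7 is false → out
[3] lift (-2,-5): star map gives -0.8197; window check -0.3 ≤ -0.8197 < 0.7 is false → out
[4] lift (3,6): star map gives 1.5836; window check -0.3 ≤ 1.5836 < 0.7 is false → out
[5] lift (0,-2): star map gives 0.4721; window check -0.3 ≤ 0.4721 < 0.7 is true → IN Λ
[6] lift (0,4): star map gives -0.9443; window check -0.3 ≤ -0.9443 < 0.7 is false → out
[7] lift (2,4): star map gives 1.0557; window check -0.3 ≤ 1.0557 < 0.7 is false → out

5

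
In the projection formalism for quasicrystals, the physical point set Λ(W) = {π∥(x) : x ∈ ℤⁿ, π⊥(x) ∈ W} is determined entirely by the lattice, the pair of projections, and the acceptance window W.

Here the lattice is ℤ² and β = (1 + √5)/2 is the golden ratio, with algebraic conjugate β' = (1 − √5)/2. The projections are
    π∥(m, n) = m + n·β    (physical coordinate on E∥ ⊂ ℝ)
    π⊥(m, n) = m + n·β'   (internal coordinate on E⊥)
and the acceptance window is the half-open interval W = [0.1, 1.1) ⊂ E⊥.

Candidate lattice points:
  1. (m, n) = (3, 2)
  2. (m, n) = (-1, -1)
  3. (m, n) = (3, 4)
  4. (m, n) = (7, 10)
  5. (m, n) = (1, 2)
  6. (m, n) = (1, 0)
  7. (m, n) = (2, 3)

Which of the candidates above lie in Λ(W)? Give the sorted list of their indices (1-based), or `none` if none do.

3, 4, 6, 7

Numerically β ≈ 1.61803 and β' = −1/β ≈ -0.61803.
candidate 1: (m,n)=(3,2) → π∥ = 3+2·β ≈ 6.23607, π⊥ = 3+2·β' ≈ 1.76393 ∉ [0.1, 1.1) ⇒ out
candidate 2: (m,n)=(-1,-1) → π∥ = -1-1·β ≈ -2.61803, π⊥ = -1-1·β' ≈ -0.38197 ∉ [0.1, 1.1) ⇒ out
candidate 3: (m,n)=(3,4) → π∥ = 3+4·β ≈ 9.47214, π⊥ = 3+4·β' ≈ 0.52786 ∈ [0.1, 1.1) ⇒ IN Λ
candidate 4: (m,n)=(7,10) → π∥ = 7+10·β ≈ 23.18034, π⊥ = 7+10·β' ≈ 0.81966 ∈ [0.1, 1.1) ⇒ IN Λ
candidate 5: (m,n)=(1,2) → π∥ = 1+2·β ≈ 4.23607, π⊥ = 1+2·β' ≈ -0.23607 ∉ [0.1, 1.1) ⇒ out
candidate 6: (m,n)=(1,0) → π∥ = 1+0·β ≈ 1.00000, π⊥ = 1+0·β' ≈ 1.00000 ∈ [0.1, 1.1) ⇒ IN Λ
candidate 7: (m,n)=(2,3) → π∥ = 2+3·β ≈ 6.85410, π⊥ = 2+3·β' ≈ 0.14590 ∈ [0.1, 1.1) ⇒ IN Λ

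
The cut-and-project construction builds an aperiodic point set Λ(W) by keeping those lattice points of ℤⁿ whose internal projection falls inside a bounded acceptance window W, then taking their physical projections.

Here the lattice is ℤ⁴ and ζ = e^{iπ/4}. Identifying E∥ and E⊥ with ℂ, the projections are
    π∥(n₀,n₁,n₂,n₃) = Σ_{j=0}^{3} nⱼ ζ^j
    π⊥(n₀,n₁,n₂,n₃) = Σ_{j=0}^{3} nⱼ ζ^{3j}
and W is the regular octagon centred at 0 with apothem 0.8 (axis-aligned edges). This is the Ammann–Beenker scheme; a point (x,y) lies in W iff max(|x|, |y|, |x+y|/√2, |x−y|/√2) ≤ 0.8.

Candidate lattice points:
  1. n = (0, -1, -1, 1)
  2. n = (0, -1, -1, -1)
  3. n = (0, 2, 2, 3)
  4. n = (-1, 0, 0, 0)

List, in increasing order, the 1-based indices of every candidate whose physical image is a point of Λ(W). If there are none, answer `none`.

π⊥(n) = n₀ + n₁ζ³ + n₂ζ⁶ + n₃ζ⁹ where ζ = e^{iπ/4}.
candidate 1: n = (0, -1, -1, 1) → π⊥ ≈ (+1.41421, +1.00000); max(|x|,|y|,|x±y|/√2) = 1.70711 > 0.8 ⇒ ∉ W
candidate 2: n = (0, -1, -1, -1) → π⊥ ≈ (+0.00000, -0.41421); max(|x|,|y|,|x±y|/√2) = 0.41421 ≤ 0.8 ⇒ ∈ W
candidate 3: n = (0, 2, 2, 3) → π⊥ ≈ (+0.70711, +1.53553); max(|x|,|y|,|x±y|/√2) = 1.58579 > 0.8 ⇒ ∉ W
candidate 4: n = (-1, 0, 0, 0) → π⊥ ≈ (-1.00000, +0.00000); max(|x|,|y|,|x±y|/√2) = 1.00000 > 0.8 ⇒ ∉ W

2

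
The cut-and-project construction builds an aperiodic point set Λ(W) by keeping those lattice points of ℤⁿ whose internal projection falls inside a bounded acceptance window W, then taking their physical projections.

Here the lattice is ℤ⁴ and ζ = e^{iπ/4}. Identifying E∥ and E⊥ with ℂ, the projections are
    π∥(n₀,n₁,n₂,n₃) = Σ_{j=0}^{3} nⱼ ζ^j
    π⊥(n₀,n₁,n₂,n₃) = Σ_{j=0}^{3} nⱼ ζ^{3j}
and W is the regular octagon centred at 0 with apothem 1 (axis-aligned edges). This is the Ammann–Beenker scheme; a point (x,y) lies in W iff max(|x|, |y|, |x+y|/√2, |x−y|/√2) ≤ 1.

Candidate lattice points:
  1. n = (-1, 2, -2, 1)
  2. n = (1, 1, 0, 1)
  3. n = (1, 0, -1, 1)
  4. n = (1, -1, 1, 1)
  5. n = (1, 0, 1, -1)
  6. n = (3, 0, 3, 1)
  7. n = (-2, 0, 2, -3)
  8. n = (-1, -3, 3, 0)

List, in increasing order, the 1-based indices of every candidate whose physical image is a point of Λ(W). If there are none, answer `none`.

none

π⊥(n) = n₀ + n₁ζ³ + n₂ζ⁶ + n₃ζ⁹ where ζ = e^{iπ/4}.
candidate 1: n = (-1, 2, -2, 1) → π⊥ ≈ (-1.707107, +4.121320); max(|x|,|y|,|x±y|/√2) = 4.121320 > 1 ⇒ ∉ W
candidate 2: n = (1, 1, 0, 1) → π⊥ ≈ (+1.000000, +1.414214); max(|x|,|y|,|x±y|/√2) = 1.707107 > 1 ⇒ ∉ W
candidate 3: n = (1, 0, -1, 1) → π⊥ ≈ (+1.707107, +1.707107); max(|x|,|y|,|x±y|/√2) = 2.414214 > 1 ⇒ ∉ W
candidate 4: n = (1, -1, 1, 1) → π⊥ ≈ (+2.414214, -1.000000); max(|x|,|y|,|x±y|/√2) = 2.414214 > 1 ⇒ ∉ W
candidate 5: n = (1, 0, 1, -1) → π⊥ ≈ (+0.292893, -1.707107); max(|x|,|y|,|x±y|/√2) = 1.707107 > 1 ⇒ ∉ W
candidate 6: n = (3, 0, 3, 1) → π⊥ ≈ (+3.707107, -2.292893); max(|x|,|y|,|x±y|/√2) = 4.242641 > 1 ⇒ ∉ W
candidate 7: n = (-2, 0, 2, -3) → π⊥ ≈ (-4.121320, -4.121320); max(|x|,|y|,|x±y|/√2) = 5.828427 > 1 ⇒ ∉ W
candidate 8: n = (-1, -3, 3, 0) → π⊥ ≈ (+1.121320, -5.121320); max(|x|,|y|,|x±y|/√2) = 5.121320 > 1 ⇒ ∉ W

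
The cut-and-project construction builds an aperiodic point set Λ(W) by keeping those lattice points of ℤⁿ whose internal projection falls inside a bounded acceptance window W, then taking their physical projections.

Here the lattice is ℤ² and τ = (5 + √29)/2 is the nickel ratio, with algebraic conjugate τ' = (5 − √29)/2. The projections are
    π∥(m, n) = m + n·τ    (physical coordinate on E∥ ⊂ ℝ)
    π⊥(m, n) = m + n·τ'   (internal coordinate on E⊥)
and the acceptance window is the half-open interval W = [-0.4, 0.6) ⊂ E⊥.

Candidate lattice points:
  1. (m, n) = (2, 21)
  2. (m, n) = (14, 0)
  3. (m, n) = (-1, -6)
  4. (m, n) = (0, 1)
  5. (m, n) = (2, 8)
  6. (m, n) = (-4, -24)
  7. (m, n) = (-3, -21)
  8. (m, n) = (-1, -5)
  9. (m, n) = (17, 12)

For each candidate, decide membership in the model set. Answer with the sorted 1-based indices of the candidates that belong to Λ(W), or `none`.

3, 4, 5, 8

τ' = (5−√29)/2 ≈ -0.19258.
#1 (2,21): internal coord 2 + (21)·τ' = -2.04423; -2.04423 ∉ [-0.4, 0.6) → out
#2 (14,0): internal coord 14 + (0)·τ' = +14.00000; +14.00000 ∉ [-0.4, 0.6) → out
#3 (-1,-6): internal coord -1 + (-6)·τ' = +0.15549; +0.15549 ∈ [-0.4, 0.6) → IN Λ
#4 (0,1): internal coord 0 + (1)·τ' = -0.19258; -0.19258 ∈ [-0.4, 0.6) → IN Λ
#5 (2,8): internal coord 2 + (8)·τ' = +0.45934; +0.45934 ∈ [-0.4, 0.6) → IN Λ
#6 (-4,-24): internal coord -4 + (-24)·τ' = +0.62198; +0.62198 ∉ [-0.4, 0.6) → out
#7 (-3,-21): internal coord -3 + (-21)·τ' = +1.04423; +1.04423 ∉ [-0.4, 0.6) → out
#8 (-1,-5): internal coord -1 + (-5)·τ' = -0.03709; -0.03709 ∈ [-0.4, 0.6) → IN Λ
#9 (17,12): internal coord 17 + (12)·τ' = +14.68901; +14.68901 ∉ [-0.4, 0.6) → out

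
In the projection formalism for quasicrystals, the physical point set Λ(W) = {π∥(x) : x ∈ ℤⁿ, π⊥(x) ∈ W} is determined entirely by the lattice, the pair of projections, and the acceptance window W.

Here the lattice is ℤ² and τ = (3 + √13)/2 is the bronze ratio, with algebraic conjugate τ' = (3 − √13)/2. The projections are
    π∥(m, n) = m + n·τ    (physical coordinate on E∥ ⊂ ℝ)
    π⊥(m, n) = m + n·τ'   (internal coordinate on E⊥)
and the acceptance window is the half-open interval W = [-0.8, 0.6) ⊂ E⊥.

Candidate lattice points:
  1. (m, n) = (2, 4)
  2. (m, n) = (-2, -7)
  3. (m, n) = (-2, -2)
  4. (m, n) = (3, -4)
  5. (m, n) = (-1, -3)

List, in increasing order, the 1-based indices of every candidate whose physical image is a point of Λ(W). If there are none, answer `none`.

τ' = (3−√13)/2 ≈ -0.30278.
candidate 1: (m,n)=(2,4) → π∥ = 2+4·τ ≈ 15.21110, π⊥ = 2+4·τ' ≈ 0.78890 ∉ [-0.8, 0.6) ⇒ out
candidate 2: (m,n)=(-2,-7) → π∥ = -2-7·τ ≈ -25.11943, π⊥ = -2-7·τ' ≈ 0.11943 ∈ [-0.8, 0.6) ⇒ IN Λ
candidate 3: (m,n)=(-2,-2) → π∥ = -2-2·τ ≈ -8.60555, π⊥ = -2-2·τ' ≈ -1.39445 ∉ [-0.8, 0.6) ⇒ out
candidate 4: (m,n)=(3,-4) → π∥ = 3-4·τ ≈ -10.21110, π⊥ = 3-4·τ' ≈ 4.21110 ∉ [-0.8, 0.6) ⇒ out
candidate 5: (m,n)=(-1,-3) → π∥ = -1-3·τ ≈ -10.90833, π⊥ = -1-3·τ' ≈ -0.09167 ∈ [-0.8, 0.6) ⇒ IN Λ

2, 5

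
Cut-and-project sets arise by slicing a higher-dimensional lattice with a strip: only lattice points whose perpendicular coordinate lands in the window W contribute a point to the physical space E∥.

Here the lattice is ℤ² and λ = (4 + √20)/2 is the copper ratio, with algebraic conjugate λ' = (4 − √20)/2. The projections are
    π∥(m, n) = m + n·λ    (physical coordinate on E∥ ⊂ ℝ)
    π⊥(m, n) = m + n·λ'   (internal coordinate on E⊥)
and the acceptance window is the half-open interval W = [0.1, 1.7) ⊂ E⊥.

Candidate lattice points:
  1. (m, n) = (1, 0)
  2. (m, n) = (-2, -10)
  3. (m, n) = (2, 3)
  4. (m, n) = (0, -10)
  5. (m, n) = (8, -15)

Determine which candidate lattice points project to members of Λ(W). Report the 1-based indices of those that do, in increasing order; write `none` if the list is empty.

Numerically λ ≈ 4.2361 and λ' = −1/λ ≈ -0.2361.
candidate 1: (m,n)=(1,0) → π∥ = 1+0·λ ≈ 1.0000, π⊥ = 1+0·λ' ≈ 1.0000 ∈ [0.1, 1.7) ⇒ IN Λ
candidate 2: (m,n)=(-2,-10) → π∥ = -2-10·λ ≈ -44.3607, π⊥ = -2-10·λ' ≈ 0.3607 ∈ [0.1, 1.7) ⇒ IN Λ
candidate 3: (m,n)=(2,3) → π∥ = 2+3·λ ≈ 14.7082, π⊥ = 2+3·λ' ≈ 1.2918 ∈ [0.1, 1.7) ⇒ IN Λ
candidate 4: (m,n)=(0,-10) → π∥ = 0-10·λ ≈ -42.3607, π⊥ = 0-10·λ' ≈ 2.3607 ∉ [0.1, 1.7) ⇒ out
candidate 5: (m,n)=(8,-15) → π∥ = 8-15·λ ≈ -55.5410, π⊥ = 8-15·λ' ≈ 11.5410 ∉ [0.1, 1.7) ⇒ out

1, 2, 3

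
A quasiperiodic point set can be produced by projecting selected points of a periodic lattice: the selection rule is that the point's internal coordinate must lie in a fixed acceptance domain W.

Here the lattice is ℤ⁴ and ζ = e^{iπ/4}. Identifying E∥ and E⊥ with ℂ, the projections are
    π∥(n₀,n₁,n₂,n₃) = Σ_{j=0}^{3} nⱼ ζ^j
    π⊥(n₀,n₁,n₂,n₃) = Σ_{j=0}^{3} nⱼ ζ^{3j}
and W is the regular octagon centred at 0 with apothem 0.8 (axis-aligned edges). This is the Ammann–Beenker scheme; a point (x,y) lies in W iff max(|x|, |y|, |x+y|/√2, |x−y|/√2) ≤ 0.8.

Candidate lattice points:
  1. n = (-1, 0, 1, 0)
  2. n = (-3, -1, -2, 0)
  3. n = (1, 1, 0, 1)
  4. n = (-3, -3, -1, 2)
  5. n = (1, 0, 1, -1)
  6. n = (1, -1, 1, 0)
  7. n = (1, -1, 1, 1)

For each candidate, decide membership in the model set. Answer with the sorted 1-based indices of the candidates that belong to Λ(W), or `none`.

4

π⊥(n) = n₀ + n₁ζ³ + n₂ζ⁶ + n₃ζ⁹ where ζ = e^{iπ/4}.
#1 (-1, 0, 1, 0): internal (-1.0000, -1.0000); octagon support 1.4142 vs apothem 0.8 → ∉ W
#2 (-3, -1, -2, 0): internal (-2.2929, 1.2929); octagon support 2.5355 vs apothem 0.8 → ∉ W
#3 (1, 1, 0, 1): internal (1.0000, 1.4142); octagon support 1.7071 vs apothem 0.8 → ∉ W
#4 (-3, -3, -1, 2): internal (0.5355, 0.2929); octagon support 0.5858 vs apothem 0.8 → ∈ W
#5 (1, 0, 1, -1): internal (0.2929, -1.7071); octagon support 1.7071 vs apothem 0.8 → ∉ W
#6 (1, -1, 1, 0): internal (1.7071, -1.7071); octagon support 2.4142 vs apothem 0.8 → ∉ W
#7 (1, -1, 1, 1): internal (2.4142, -1.0000); octagon support 2.4142 vs apothem 0.8 → ∉ W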